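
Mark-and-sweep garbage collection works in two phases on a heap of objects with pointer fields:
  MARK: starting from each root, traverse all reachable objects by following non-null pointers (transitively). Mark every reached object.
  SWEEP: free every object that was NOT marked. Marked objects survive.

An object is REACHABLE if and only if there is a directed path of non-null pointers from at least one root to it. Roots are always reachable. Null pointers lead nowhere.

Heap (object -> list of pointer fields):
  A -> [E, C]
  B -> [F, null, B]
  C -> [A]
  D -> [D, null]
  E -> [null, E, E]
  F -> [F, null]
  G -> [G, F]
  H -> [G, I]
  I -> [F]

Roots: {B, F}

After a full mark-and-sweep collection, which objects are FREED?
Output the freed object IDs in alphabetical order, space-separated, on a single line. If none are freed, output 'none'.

Answer: A C D E G H I

Derivation:
Roots: B F
Mark B: refs=F null B, marked=B
Mark F: refs=F null, marked=B F
Unmarked (collected): A C D E G H I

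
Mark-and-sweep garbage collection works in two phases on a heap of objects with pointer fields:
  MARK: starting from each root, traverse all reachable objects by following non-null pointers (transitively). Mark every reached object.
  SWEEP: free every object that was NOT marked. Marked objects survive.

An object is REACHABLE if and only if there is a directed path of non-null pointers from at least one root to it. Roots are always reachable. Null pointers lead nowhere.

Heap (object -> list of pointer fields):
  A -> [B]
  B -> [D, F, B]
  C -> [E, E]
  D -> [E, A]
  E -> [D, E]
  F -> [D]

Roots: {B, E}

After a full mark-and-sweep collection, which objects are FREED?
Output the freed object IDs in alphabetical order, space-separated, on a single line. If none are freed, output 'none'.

Roots: B E
Mark B: refs=D F B, marked=B
Mark E: refs=D E, marked=B E
Mark D: refs=E A, marked=B D E
Mark F: refs=D, marked=B D E F
Mark A: refs=B, marked=A B D E F
Unmarked (collected): C

Answer: C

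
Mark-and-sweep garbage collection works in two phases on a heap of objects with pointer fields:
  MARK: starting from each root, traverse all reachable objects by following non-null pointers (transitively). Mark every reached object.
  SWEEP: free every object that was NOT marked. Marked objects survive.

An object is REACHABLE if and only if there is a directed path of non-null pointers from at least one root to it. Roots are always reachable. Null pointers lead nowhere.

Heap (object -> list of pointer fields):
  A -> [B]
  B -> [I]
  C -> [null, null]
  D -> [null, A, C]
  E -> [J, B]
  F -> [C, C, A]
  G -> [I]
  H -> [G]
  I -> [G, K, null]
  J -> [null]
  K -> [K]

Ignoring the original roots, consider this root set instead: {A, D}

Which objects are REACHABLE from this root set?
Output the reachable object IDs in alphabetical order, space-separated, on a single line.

Answer: A B C D G I K

Derivation:
Roots: A D
Mark A: refs=B, marked=A
Mark D: refs=null A C, marked=A D
Mark B: refs=I, marked=A B D
Mark C: refs=null null, marked=A B C D
Mark I: refs=G K null, marked=A B C D I
Mark G: refs=I, marked=A B C D G I
Mark K: refs=K, marked=A B C D G I K
Unmarked (collected): E F H J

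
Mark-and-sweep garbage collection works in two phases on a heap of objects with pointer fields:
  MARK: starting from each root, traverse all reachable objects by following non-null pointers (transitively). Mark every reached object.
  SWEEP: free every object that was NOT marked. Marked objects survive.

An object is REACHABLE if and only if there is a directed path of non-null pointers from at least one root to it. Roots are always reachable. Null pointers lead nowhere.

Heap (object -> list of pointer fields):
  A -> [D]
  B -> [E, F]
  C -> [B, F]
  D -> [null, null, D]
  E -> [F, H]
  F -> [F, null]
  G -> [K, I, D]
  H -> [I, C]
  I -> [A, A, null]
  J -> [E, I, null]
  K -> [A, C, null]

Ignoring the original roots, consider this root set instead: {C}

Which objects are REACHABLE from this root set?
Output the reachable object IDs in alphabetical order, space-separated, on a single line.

Answer: A B C D E F H I

Derivation:
Roots: C
Mark C: refs=B F, marked=C
Mark B: refs=E F, marked=B C
Mark F: refs=F null, marked=B C F
Mark E: refs=F H, marked=B C E F
Mark H: refs=I C, marked=B C E F H
Mark I: refs=A A null, marked=B C E F H I
Mark A: refs=D, marked=A B C E F H I
Mark D: refs=null null D, marked=A B C D E F H I
Unmarked (collected): G J K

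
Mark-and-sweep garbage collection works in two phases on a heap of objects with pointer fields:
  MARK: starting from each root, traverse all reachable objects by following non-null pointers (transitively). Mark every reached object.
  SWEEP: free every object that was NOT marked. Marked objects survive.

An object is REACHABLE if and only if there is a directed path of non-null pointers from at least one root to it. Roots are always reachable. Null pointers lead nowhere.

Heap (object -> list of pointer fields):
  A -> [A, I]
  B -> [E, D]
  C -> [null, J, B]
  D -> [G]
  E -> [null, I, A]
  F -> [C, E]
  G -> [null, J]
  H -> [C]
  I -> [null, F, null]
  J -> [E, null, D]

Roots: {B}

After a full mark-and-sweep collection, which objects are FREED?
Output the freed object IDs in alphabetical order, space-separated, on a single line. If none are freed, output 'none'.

Roots: B
Mark B: refs=E D, marked=B
Mark E: refs=null I A, marked=B E
Mark D: refs=G, marked=B D E
Mark I: refs=null F null, marked=B D E I
Mark A: refs=A I, marked=A B D E I
Mark G: refs=null J, marked=A B D E G I
Mark F: refs=C E, marked=A B D E F G I
Mark J: refs=E null D, marked=A B D E F G I J
Mark C: refs=null J B, marked=A B C D E F G I J
Unmarked (collected): H

Answer: H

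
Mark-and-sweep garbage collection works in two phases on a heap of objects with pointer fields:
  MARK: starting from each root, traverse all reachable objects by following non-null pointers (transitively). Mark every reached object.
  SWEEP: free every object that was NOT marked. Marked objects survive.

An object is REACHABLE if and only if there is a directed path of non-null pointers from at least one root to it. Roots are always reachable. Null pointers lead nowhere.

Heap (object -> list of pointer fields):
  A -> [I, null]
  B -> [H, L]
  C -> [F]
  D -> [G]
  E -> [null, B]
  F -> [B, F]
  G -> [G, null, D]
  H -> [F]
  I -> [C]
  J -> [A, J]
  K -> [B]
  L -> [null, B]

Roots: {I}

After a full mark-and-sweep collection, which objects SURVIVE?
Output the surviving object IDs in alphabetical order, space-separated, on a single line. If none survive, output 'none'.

Roots: I
Mark I: refs=C, marked=I
Mark C: refs=F, marked=C I
Mark F: refs=B F, marked=C F I
Mark B: refs=H L, marked=B C F I
Mark H: refs=F, marked=B C F H I
Mark L: refs=null B, marked=B C F H I L
Unmarked (collected): A D E G J K

Answer: B C F H I L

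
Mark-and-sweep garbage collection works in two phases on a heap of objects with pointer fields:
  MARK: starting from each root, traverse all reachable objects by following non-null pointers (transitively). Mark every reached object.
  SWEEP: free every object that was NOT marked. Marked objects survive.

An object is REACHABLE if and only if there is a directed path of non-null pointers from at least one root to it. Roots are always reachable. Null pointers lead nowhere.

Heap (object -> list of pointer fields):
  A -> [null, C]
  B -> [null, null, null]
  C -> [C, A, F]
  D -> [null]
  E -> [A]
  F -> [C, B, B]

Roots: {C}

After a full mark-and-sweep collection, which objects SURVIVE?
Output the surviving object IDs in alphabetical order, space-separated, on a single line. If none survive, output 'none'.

Roots: C
Mark C: refs=C A F, marked=C
Mark A: refs=null C, marked=A C
Mark F: refs=C B B, marked=A C F
Mark B: refs=null null null, marked=A B C F
Unmarked (collected): D E

Answer: A B C F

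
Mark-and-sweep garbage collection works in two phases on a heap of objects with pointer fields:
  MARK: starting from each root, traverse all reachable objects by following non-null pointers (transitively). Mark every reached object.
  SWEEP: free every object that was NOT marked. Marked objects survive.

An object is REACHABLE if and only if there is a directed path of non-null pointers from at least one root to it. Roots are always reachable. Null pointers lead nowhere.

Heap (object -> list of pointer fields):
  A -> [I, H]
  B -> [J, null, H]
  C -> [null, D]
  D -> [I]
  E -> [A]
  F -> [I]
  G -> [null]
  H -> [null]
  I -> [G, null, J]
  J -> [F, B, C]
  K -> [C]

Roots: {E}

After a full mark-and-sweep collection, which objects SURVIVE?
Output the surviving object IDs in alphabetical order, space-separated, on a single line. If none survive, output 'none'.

Roots: E
Mark E: refs=A, marked=E
Mark A: refs=I H, marked=A E
Mark I: refs=G null J, marked=A E I
Mark H: refs=null, marked=A E H I
Mark G: refs=null, marked=A E G H I
Mark J: refs=F B C, marked=A E G H I J
Mark F: refs=I, marked=A E F G H I J
Mark B: refs=J null H, marked=A B E F G H I J
Mark C: refs=null D, marked=A B C E F G H I J
Mark D: refs=I, marked=A B C D E F G H I J
Unmarked (collected): K

Answer: A B C D E F G H I J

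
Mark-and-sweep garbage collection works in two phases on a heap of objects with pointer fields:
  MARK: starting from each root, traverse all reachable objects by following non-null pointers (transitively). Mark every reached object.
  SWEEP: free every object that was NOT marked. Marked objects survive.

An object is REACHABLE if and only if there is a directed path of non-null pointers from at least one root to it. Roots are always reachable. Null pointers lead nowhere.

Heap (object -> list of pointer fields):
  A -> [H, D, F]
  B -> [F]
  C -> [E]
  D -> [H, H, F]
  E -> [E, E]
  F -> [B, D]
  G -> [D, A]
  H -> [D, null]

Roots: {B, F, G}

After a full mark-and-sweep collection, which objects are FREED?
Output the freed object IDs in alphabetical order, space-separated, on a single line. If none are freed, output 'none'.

Answer: C E

Derivation:
Roots: B F G
Mark B: refs=F, marked=B
Mark F: refs=B D, marked=B F
Mark G: refs=D A, marked=B F G
Mark D: refs=H H F, marked=B D F G
Mark A: refs=H D F, marked=A B D F G
Mark H: refs=D null, marked=A B D F G H
Unmarked (collected): C E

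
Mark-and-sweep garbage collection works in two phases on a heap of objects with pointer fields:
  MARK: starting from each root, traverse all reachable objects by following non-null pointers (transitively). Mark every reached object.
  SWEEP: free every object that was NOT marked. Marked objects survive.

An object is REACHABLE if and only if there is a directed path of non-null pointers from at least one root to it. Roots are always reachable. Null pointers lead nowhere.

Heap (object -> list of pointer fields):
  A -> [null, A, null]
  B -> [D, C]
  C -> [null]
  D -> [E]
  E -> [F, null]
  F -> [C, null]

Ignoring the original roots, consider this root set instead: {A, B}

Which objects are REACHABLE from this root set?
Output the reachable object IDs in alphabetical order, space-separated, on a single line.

Roots: A B
Mark A: refs=null A null, marked=A
Mark B: refs=D C, marked=A B
Mark D: refs=E, marked=A B D
Mark C: refs=null, marked=A B C D
Mark E: refs=F null, marked=A B C D E
Mark F: refs=C null, marked=A B C D E F
Unmarked (collected): (none)

Answer: A B C D E F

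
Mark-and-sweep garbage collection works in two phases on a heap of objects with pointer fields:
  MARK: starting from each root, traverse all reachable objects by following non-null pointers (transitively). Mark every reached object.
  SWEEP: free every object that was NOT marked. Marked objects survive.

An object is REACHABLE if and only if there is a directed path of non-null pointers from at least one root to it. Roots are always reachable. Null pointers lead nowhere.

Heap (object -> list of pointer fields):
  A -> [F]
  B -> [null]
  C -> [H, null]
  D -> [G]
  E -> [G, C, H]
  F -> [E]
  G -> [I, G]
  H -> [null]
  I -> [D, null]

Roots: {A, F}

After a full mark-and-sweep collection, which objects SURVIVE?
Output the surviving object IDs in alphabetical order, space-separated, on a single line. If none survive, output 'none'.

Answer: A C D E F G H I

Derivation:
Roots: A F
Mark A: refs=F, marked=A
Mark F: refs=E, marked=A F
Mark E: refs=G C H, marked=A E F
Mark G: refs=I G, marked=A E F G
Mark C: refs=H null, marked=A C E F G
Mark H: refs=null, marked=A C E F G H
Mark I: refs=D null, marked=A C E F G H I
Mark D: refs=G, marked=A C D E F G H I
Unmarked (collected): B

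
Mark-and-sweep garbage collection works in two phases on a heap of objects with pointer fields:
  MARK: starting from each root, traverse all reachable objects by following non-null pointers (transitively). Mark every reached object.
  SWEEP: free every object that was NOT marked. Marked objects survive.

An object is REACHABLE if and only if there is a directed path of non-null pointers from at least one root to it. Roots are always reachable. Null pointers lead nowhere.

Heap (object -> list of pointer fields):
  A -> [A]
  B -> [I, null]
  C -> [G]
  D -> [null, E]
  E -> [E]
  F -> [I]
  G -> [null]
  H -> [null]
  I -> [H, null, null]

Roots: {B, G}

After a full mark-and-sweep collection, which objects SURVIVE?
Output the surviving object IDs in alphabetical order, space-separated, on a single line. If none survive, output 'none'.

Roots: B G
Mark B: refs=I null, marked=B
Mark G: refs=null, marked=B G
Mark I: refs=H null null, marked=B G I
Mark H: refs=null, marked=B G H I
Unmarked (collected): A C D E F

Answer: B G H I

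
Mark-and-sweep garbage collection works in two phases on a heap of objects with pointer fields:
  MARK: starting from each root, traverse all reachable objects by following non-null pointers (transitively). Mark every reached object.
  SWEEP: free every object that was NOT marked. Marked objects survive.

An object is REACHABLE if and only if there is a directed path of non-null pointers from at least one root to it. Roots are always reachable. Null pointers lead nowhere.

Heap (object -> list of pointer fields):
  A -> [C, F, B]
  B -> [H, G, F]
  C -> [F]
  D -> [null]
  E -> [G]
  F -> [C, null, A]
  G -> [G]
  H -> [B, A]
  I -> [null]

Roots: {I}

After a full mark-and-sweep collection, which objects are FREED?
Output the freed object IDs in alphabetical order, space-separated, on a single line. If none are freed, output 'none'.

Roots: I
Mark I: refs=null, marked=I
Unmarked (collected): A B C D E F G H

Answer: A B C D E F G H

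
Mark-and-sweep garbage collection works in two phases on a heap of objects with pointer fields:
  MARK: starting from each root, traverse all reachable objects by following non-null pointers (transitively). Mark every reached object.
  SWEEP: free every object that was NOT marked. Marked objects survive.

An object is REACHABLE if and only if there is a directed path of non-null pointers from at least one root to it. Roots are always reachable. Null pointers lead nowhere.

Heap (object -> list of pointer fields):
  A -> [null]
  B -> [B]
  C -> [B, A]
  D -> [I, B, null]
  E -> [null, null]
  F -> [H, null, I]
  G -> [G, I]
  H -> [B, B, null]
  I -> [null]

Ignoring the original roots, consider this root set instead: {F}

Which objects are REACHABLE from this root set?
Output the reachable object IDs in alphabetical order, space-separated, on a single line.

Answer: B F H I

Derivation:
Roots: F
Mark F: refs=H null I, marked=F
Mark H: refs=B B null, marked=F H
Mark I: refs=null, marked=F H I
Mark B: refs=B, marked=B F H I
Unmarked (collected): A C D E G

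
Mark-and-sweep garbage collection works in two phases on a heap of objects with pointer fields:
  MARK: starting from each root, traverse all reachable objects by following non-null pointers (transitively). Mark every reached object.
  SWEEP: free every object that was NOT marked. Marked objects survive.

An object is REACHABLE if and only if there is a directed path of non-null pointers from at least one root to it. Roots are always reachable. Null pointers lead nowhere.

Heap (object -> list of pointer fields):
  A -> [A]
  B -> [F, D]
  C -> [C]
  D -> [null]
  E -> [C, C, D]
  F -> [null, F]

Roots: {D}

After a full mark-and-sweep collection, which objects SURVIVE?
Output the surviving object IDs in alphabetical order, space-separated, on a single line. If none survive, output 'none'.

Roots: D
Mark D: refs=null, marked=D
Unmarked (collected): A B C E F

Answer: D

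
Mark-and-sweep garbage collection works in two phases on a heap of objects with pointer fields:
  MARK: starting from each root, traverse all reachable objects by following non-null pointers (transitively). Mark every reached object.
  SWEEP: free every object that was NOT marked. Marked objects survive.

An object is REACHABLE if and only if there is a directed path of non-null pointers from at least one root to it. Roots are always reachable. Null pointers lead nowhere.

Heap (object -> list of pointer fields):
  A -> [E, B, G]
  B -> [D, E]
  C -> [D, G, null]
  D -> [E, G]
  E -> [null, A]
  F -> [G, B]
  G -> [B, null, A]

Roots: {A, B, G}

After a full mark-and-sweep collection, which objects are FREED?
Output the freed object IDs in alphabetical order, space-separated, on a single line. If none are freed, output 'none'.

Answer: C F

Derivation:
Roots: A B G
Mark A: refs=E B G, marked=A
Mark B: refs=D E, marked=A B
Mark G: refs=B null A, marked=A B G
Mark E: refs=null A, marked=A B E G
Mark D: refs=E G, marked=A B D E G
Unmarked (collected): C F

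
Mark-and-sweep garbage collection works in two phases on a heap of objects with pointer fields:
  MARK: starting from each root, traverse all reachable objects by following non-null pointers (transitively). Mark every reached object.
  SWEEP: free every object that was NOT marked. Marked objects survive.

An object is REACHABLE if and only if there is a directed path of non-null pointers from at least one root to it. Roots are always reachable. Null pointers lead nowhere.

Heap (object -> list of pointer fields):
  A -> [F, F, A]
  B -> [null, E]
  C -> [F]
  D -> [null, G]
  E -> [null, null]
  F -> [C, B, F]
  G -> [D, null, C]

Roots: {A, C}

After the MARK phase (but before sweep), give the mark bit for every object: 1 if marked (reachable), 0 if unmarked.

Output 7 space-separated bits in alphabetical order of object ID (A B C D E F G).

Answer: 1 1 1 0 1 1 0

Derivation:
Roots: A C
Mark A: refs=F F A, marked=A
Mark C: refs=F, marked=A C
Mark F: refs=C B F, marked=A C F
Mark B: refs=null E, marked=A B C F
Mark E: refs=null null, marked=A B C E F
Unmarked (collected): D G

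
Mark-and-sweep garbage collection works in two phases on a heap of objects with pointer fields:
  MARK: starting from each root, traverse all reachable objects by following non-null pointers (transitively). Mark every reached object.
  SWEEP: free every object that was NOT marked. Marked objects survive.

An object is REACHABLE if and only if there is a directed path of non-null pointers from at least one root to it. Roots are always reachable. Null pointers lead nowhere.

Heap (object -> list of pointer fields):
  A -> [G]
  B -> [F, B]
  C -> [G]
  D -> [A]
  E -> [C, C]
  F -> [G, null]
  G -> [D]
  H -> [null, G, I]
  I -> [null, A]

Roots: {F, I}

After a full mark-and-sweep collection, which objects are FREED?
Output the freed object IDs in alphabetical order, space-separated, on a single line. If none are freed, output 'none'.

Answer: B C E H

Derivation:
Roots: F I
Mark F: refs=G null, marked=F
Mark I: refs=null A, marked=F I
Mark G: refs=D, marked=F G I
Mark A: refs=G, marked=A F G I
Mark D: refs=A, marked=A D F G I
Unmarked (collected): B C E H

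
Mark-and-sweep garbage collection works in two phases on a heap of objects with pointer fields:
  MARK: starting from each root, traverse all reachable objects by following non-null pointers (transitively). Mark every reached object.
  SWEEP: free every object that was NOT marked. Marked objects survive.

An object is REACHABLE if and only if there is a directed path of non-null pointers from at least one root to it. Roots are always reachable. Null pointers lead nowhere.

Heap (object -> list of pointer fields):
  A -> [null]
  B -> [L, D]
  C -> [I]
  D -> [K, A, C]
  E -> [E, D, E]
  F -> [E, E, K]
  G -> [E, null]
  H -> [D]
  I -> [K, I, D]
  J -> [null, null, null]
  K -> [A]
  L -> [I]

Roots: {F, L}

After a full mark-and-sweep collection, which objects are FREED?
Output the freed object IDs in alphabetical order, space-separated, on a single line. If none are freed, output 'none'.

Roots: F L
Mark F: refs=E E K, marked=F
Mark L: refs=I, marked=F L
Mark E: refs=E D E, marked=E F L
Mark K: refs=A, marked=E F K L
Mark I: refs=K I D, marked=E F I K L
Mark D: refs=K A C, marked=D E F I K L
Mark A: refs=null, marked=A D E F I K L
Mark C: refs=I, marked=A C D E F I K L
Unmarked (collected): B G H J

Answer: B G H J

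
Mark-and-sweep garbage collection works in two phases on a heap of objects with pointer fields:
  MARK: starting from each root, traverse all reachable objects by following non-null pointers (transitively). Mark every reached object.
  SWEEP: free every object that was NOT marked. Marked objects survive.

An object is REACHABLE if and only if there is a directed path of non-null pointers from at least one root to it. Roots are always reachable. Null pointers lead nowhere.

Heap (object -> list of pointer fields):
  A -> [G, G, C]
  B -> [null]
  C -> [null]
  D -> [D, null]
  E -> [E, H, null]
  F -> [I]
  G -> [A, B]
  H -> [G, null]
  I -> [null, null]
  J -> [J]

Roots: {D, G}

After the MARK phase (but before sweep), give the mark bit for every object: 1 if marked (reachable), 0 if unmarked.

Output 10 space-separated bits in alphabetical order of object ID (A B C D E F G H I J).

Answer: 1 1 1 1 0 0 1 0 0 0

Derivation:
Roots: D G
Mark D: refs=D null, marked=D
Mark G: refs=A B, marked=D G
Mark A: refs=G G C, marked=A D G
Mark B: refs=null, marked=A B D G
Mark C: refs=null, marked=A B C D G
Unmarked (collected): E F H I J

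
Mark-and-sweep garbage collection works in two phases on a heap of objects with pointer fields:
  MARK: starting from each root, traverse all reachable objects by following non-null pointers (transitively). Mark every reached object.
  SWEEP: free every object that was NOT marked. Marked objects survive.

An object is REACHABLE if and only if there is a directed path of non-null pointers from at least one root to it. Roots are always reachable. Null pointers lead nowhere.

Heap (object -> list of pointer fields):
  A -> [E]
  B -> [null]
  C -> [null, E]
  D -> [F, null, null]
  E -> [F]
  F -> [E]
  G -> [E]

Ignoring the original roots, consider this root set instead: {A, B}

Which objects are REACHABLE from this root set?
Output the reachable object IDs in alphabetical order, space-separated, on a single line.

Roots: A B
Mark A: refs=E, marked=A
Mark B: refs=null, marked=A B
Mark E: refs=F, marked=A B E
Mark F: refs=E, marked=A B E F
Unmarked (collected): C D G

Answer: A B E F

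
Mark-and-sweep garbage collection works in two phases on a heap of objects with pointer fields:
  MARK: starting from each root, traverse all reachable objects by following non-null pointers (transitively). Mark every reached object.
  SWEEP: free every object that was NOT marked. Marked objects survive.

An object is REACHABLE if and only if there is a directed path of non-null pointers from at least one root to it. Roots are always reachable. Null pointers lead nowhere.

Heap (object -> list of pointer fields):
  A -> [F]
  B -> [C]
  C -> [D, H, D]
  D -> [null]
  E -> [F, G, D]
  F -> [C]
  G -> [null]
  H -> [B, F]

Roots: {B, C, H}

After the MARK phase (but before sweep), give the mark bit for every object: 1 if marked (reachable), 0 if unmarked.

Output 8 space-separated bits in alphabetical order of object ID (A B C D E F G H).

Answer: 0 1 1 1 0 1 0 1

Derivation:
Roots: B C H
Mark B: refs=C, marked=B
Mark C: refs=D H D, marked=B C
Mark H: refs=B F, marked=B C H
Mark D: refs=null, marked=B C D H
Mark F: refs=C, marked=B C D F H
Unmarked (collected): A E G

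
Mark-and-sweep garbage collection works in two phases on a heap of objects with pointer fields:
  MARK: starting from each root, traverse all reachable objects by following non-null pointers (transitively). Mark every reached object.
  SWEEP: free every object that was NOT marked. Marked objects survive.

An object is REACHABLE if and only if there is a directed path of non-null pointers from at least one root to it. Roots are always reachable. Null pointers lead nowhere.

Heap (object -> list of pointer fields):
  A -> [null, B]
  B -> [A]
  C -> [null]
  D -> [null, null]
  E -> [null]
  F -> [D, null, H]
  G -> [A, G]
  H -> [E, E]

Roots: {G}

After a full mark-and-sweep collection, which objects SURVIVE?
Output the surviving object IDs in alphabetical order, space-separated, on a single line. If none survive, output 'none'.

Answer: A B G

Derivation:
Roots: G
Mark G: refs=A G, marked=G
Mark A: refs=null B, marked=A G
Mark B: refs=A, marked=A B G
Unmarked (collected): C D E F H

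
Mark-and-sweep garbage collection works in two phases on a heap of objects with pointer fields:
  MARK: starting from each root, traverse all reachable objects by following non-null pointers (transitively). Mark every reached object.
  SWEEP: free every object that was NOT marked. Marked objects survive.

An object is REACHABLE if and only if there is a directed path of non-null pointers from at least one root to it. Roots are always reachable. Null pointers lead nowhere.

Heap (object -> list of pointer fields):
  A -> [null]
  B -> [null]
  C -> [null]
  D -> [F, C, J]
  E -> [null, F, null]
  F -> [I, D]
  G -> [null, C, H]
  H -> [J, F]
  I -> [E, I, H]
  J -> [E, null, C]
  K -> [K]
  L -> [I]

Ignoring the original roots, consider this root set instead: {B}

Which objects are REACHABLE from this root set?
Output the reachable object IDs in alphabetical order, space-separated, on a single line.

Answer: B

Derivation:
Roots: B
Mark B: refs=null, marked=B
Unmarked (collected): A C D E F G H I J K L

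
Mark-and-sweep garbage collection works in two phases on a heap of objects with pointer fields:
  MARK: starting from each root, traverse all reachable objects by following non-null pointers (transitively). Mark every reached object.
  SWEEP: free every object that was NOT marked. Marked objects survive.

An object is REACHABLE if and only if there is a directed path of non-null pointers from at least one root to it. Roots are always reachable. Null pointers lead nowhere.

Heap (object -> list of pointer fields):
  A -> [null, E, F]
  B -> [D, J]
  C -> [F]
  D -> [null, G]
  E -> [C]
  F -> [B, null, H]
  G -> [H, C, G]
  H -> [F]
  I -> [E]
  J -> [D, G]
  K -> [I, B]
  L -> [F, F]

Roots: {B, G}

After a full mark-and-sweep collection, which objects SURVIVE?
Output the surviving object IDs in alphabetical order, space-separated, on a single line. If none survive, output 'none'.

Answer: B C D F G H J

Derivation:
Roots: B G
Mark B: refs=D J, marked=B
Mark G: refs=H C G, marked=B G
Mark D: refs=null G, marked=B D G
Mark J: refs=D G, marked=B D G J
Mark H: refs=F, marked=B D G H J
Mark C: refs=F, marked=B C D G H J
Mark F: refs=B null H, marked=B C D F G H J
Unmarked (collected): A E I K L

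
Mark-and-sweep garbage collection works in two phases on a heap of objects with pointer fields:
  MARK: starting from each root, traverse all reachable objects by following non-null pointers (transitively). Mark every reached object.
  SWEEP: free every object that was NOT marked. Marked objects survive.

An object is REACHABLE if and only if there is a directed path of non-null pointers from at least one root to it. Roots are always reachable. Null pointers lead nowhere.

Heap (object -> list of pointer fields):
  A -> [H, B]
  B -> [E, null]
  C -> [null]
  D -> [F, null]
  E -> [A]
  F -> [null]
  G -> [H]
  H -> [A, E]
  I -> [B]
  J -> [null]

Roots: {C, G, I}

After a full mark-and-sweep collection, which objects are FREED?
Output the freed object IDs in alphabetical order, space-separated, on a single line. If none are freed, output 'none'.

Roots: C G I
Mark C: refs=null, marked=C
Mark G: refs=H, marked=C G
Mark I: refs=B, marked=C G I
Mark H: refs=A E, marked=C G H I
Mark B: refs=E null, marked=B C G H I
Mark A: refs=H B, marked=A B C G H I
Mark E: refs=A, marked=A B C E G H I
Unmarked (collected): D F J

Answer: D F J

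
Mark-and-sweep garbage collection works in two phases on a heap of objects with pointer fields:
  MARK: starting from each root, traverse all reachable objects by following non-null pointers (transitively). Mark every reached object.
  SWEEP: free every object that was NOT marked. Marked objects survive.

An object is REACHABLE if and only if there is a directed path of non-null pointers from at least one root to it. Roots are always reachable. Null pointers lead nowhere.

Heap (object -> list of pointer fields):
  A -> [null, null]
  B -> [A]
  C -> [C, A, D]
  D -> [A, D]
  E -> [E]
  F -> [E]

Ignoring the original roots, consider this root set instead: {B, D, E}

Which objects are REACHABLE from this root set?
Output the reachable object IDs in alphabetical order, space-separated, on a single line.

Answer: A B D E

Derivation:
Roots: B D E
Mark B: refs=A, marked=B
Mark D: refs=A D, marked=B D
Mark E: refs=E, marked=B D E
Mark A: refs=null null, marked=A B D E
Unmarked (collected): C F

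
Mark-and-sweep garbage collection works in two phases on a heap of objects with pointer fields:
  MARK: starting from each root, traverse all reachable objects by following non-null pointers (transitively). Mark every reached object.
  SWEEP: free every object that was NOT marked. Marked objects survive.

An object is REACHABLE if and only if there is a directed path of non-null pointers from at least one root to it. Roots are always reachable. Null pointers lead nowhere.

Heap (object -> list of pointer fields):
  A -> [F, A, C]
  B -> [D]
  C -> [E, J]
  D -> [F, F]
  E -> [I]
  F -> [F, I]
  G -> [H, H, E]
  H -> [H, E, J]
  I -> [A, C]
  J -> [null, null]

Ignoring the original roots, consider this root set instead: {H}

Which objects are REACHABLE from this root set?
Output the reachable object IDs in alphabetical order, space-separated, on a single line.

Answer: A C E F H I J

Derivation:
Roots: H
Mark H: refs=H E J, marked=H
Mark E: refs=I, marked=E H
Mark J: refs=null null, marked=E H J
Mark I: refs=A C, marked=E H I J
Mark A: refs=F A C, marked=A E H I J
Mark C: refs=E J, marked=A C E H I J
Mark F: refs=F I, marked=A C E F H I J
Unmarked (collected): B D G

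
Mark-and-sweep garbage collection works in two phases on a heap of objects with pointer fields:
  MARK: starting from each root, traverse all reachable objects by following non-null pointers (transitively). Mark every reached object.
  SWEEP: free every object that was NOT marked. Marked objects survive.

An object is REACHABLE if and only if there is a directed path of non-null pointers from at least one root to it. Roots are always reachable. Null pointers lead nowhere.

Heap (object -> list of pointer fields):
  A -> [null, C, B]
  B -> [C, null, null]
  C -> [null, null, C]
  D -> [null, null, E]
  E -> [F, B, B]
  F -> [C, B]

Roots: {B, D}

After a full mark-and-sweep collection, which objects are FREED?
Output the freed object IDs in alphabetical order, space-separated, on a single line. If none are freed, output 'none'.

Roots: B D
Mark B: refs=C null null, marked=B
Mark D: refs=null null E, marked=B D
Mark C: refs=null null C, marked=B C D
Mark E: refs=F B B, marked=B C D E
Mark F: refs=C B, marked=B C D E F
Unmarked (collected): A

Answer: A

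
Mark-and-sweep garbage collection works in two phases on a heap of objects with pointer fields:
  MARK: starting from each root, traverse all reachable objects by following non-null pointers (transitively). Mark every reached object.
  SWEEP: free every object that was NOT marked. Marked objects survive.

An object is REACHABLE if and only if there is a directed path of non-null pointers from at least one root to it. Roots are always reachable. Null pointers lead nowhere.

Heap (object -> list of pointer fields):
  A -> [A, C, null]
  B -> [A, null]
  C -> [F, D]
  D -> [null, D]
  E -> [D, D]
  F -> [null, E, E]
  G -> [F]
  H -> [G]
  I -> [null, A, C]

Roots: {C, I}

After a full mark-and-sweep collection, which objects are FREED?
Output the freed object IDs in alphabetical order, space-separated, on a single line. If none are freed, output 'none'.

Roots: C I
Mark C: refs=F D, marked=C
Mark I: refs=null A C, marked=C I
Mark F: refs=null E E, marked=C F I
Mark D: refs=null D, marked=C D F I
Mark A: refs=A C null, marked=A C D F I
Mark E: refs=D D, marked=A C D E F I
Unmarked (collected): B G H

Answer: B G H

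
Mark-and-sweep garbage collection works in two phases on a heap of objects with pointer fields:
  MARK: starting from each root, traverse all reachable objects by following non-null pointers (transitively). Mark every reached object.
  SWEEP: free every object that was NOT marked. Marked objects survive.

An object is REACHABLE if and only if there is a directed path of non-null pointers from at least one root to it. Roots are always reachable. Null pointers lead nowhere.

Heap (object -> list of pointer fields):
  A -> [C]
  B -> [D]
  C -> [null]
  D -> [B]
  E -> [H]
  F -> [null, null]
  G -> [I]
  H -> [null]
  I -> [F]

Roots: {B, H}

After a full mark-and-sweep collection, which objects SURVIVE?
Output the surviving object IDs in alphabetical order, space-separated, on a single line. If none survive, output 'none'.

Roots: B H
Mark B: refs=D, marked=B
Mark H: refs=null, marked=B H
Mark D: refs=B, marked=B D H
Unmarked (collected): A C E F G I

Answer: B D H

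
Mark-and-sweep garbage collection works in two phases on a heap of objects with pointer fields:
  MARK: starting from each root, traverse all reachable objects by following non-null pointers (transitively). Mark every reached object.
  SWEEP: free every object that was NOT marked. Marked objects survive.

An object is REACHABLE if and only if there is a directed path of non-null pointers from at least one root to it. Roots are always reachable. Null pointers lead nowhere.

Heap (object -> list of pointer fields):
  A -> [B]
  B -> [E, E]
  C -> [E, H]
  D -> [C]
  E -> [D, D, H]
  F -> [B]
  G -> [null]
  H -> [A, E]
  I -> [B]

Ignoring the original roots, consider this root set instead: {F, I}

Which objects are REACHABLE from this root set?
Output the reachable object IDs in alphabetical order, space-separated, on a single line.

Answer: A B C D E F H I

Derivation:
Roots: F I
Mark F: refs=B, marked=F
Mark I: refs=B, marked=F I
Mark B: refs=E E, marked=B F I
Mark E: refs=D D H, marked=B E F I
Mark D: refs=C, marked=B D E F I
Mark H: refs=A E, marked=B D E F H I
Mark C: refs=E H, marked=B C D E F H I
Mark A: refs=B, marked=A B C D E F H I
Unmarked (collected): G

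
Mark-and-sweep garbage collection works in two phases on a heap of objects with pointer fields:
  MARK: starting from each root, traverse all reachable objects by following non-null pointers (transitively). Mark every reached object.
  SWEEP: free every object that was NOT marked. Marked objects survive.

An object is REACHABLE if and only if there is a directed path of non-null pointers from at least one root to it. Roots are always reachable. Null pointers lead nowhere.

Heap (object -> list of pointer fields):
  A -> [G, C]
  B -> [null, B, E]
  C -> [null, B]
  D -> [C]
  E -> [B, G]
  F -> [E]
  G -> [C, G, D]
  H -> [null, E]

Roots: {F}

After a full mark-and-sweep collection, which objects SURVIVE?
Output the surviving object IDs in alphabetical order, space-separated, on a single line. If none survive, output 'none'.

Roots: F
Mark F: refs=E, marked=F
Mark E: refs=B G, marked=E F
Mark B: refs=null B E, marked=B E F
Mark G: refs=C G D, marked=B E F G
Mark C: refs=null B, marked=B C E F G
Mark D: refs=C, marked=B C D E F G
Unmarked (collected): A H

Answer: B C D E F G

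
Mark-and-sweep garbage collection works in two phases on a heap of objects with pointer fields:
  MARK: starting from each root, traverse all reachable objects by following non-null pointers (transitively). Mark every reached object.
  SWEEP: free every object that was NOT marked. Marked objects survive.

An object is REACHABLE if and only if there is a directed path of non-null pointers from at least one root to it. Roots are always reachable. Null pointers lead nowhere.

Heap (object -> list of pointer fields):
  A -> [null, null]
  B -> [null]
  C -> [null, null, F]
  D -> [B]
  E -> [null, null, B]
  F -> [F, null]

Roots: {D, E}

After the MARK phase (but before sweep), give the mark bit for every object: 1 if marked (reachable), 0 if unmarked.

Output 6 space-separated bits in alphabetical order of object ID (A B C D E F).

Roots: D E
Mark D: refs=B, marked=D
Mark E: refs=null null B, marked=D E
Mark B: refs=null, marked=B D E
Unmarked (collected): A C F

Answer: 0 1 0 1 1 0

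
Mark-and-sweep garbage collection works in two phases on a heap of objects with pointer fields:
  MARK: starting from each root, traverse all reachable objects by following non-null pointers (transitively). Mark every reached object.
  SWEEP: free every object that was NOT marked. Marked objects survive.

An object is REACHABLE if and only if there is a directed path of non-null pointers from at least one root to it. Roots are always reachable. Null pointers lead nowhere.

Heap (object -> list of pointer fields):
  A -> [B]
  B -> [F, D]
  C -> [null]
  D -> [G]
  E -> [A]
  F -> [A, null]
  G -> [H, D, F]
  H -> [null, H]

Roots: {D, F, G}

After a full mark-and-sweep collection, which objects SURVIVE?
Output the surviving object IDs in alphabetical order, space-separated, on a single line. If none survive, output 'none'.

Roots: D F G
Mark D: refs=G, marked=D
Mark F: refs=A null, marked=D F
Mark G: refs=H D F, marked=D F G
Mark A: refs=B, marked=A D F G
Mark H: refs=null H, marked=A D F G H
Mark B: refs=F D, marked=A B D F G H
Unmarked (collected): C E

Answer: A B D F G H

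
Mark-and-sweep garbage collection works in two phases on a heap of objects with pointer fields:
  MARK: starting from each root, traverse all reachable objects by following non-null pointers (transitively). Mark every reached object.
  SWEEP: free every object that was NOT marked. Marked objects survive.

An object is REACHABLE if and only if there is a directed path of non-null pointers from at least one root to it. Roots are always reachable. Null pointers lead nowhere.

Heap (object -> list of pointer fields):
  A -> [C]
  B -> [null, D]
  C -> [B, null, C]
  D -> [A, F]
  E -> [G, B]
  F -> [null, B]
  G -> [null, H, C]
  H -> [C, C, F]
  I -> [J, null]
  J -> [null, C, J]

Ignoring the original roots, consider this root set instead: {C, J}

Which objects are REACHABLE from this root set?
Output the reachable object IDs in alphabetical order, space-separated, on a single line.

Answer: A B C D F J

Derivation:
Roots: C J
Mark C: refs=B null C, marked=C
Mark J: refs=null C J, marked=C J
Mark B: refs=null D, marked=B C J
Mark D: refs=A F, marked=B C D J
Mark A: refs=C, marked=A B C D J
Mark F: refs=null B, marked=A B C D F J
Unmarked (collected): E G H I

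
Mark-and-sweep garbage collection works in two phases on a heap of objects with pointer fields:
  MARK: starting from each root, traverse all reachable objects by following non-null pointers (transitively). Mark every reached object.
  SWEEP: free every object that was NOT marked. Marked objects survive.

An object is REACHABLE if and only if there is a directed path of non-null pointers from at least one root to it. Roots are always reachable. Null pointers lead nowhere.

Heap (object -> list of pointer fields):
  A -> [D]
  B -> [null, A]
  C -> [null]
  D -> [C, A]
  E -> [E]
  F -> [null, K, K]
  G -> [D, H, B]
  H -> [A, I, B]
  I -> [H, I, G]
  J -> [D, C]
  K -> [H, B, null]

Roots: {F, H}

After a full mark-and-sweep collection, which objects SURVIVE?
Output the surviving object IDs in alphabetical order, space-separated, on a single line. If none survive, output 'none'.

Answer: A B C D F G H I K

Derivation:
Roots: F H
Mark F: refs=null K K, marked=F
Mark H: refs=A I B, marked=F H
Mark K: refs=H B null, marked=F H K
Mark A: refs=D, marked=A F H K
Mark I: refs=H I G, marked=A F H I K
Mark B: refs=null A, marked=A B F H I K
Mark D: refs=C A, marked=A B D F H I K
Mark G: refs=D H B, marked=A B D F G H I K
Mark C: refs=null, marked=A B C D F G H I K
Unmarked (collected): E J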